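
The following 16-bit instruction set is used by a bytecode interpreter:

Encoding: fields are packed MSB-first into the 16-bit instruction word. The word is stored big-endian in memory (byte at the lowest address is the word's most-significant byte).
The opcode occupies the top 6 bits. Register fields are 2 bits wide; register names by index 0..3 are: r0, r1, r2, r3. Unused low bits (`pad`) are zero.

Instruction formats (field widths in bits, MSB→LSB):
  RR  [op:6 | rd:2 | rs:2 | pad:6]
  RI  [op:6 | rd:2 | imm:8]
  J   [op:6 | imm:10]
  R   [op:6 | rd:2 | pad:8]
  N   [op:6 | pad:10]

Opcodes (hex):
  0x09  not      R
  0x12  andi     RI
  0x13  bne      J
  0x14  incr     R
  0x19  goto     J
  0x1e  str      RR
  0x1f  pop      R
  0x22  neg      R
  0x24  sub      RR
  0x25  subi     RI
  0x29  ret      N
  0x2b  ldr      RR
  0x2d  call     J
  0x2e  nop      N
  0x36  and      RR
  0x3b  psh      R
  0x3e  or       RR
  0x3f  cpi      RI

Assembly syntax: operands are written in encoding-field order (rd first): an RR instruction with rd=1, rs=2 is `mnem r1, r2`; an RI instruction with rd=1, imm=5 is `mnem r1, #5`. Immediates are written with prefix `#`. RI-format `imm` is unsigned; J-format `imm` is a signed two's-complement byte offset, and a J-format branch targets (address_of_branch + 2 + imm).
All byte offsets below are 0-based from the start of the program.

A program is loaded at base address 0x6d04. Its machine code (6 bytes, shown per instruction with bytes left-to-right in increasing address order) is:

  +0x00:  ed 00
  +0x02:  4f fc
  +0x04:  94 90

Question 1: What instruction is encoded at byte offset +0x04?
off 0x04: read 94 90 as big → 0x9490
  opcode bits[15:10]=0x25: subi/RI
  rd@[9:8]=0x0 ⇒ r0
  imm@[7:0]=0x90 ⇒ #144

subi r0, #144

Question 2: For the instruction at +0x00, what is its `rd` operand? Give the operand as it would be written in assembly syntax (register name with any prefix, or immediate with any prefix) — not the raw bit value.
+0x00: ed 00 ⇒ word 0xed00 (big)
  op=0xed00>>10=0x3b ⇒ psh (R)
  rd@[9:8]=0x1 ⇒ r1

r1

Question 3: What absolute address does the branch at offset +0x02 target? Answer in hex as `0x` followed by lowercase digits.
0x6d04

+0x02: 4f fc ⇒ word 0x4ffc (big)
  op=0x4ffc>>10=0x13 ⇒ bne (J)
  imm@[9:0]=0x3fc (s10→-4) ⇒ #-4
  target = base 0x6d04 + off 0x02 + 2 + imm -4 = 0x6d04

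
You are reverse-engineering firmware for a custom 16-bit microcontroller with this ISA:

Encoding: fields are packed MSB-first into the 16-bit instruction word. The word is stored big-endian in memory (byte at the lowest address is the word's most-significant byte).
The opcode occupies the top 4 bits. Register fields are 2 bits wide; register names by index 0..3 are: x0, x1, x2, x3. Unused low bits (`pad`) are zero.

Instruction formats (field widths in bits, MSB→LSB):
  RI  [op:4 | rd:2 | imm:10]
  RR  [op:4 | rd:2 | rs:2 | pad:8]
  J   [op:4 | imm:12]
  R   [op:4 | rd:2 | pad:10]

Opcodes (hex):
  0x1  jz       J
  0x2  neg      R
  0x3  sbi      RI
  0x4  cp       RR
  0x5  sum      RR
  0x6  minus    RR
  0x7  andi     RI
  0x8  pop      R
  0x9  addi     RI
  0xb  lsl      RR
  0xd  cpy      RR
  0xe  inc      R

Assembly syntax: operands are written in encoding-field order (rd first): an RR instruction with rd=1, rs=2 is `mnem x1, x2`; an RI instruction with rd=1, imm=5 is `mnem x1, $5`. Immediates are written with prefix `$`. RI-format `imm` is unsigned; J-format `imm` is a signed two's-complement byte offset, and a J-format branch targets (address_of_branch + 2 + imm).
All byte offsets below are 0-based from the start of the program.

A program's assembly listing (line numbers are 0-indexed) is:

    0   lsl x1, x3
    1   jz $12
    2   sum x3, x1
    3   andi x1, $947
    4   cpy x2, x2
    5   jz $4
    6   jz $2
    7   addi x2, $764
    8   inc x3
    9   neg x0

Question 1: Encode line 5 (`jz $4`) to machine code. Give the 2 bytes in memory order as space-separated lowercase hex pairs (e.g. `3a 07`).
10 04

line 5 (jz): pack op=0x1:4|imm=4:12 = 0x1004; big→ 10 04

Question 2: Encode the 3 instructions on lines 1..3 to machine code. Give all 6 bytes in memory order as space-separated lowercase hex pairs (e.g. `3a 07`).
10 0c 5d 00 77 b3

L1: jz op=0x1:4|imm=12:12 ⇒ 0x100c ⇒ big 10 0c
L2: sum op=0x5:4|rd=3:2|rs=1:2|pad=0:8 ⇒ 0x5d00 ⇒ big 5d 00
L3: andi op=0x7:4|rd=1:2|imm=947:10 ⇒ 0x77b3 ⇒ big 77 b3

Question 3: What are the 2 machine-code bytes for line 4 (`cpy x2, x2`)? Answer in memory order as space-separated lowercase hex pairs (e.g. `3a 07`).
da 00

4. cpy fields op=0xd:4|rd=2:2|rs=2:2|pad=0:8 → word da00h → da 00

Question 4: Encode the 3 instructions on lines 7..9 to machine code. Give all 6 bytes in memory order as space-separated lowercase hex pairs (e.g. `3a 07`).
9a fc ec 00 20 00

line 7 (addi): pack op=0x9:4|rd=2:2|imm=764:10 = 0x9afc; big→ 9a fc
line 8 (inc): pack op=0xe:4|rd=3:2|pad=0:10 = 0xec00; big→ ec 00
line 9 (neg): pack op=0x2:4|rd=0:2|pad=0:10 = 0x2000; big→ 20 00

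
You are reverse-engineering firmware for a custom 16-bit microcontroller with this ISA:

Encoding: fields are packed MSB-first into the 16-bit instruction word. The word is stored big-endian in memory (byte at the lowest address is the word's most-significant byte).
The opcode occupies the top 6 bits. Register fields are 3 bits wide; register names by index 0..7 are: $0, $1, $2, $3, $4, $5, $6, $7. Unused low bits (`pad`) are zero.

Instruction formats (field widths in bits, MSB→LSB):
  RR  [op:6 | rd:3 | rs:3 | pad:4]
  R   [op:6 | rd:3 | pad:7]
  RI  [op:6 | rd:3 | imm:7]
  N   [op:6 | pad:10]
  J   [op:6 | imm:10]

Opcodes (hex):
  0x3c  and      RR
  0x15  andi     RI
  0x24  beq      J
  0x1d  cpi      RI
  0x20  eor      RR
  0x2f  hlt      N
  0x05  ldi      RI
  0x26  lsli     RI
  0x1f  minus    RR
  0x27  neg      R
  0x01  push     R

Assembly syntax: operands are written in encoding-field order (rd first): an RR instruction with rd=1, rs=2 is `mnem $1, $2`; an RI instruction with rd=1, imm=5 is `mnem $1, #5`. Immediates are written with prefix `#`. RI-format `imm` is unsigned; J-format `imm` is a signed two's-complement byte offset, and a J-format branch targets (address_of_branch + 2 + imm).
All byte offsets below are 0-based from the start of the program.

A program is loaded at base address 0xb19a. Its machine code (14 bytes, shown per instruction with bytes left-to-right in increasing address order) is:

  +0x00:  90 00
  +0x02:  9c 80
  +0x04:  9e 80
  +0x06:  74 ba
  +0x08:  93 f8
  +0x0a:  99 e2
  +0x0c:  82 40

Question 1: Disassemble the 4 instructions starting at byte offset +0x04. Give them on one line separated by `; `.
neg $5; cpi $1, #58; beq #-8; lsli $3, #98

@+04  big-endian(9e 80) = 0x9e80
  opcode bits[15:10]=0x27: neg/R
  rd: (w>>7)&0x7=0x5 → $5
@+06  big-endian(74 ba) = 0x74ba
  opcode bits[15:10]=0x1d: cpi/RI
  rd: (w>>7)&0x7=0x1 → $1
  imm: (w>>0)&0x7f=0x3a → #58
@+08  big-endian(93 f8) = 0x93f8
  opcode bits[15:10]=0x24: beq/J
  imm: (w>>0)&0x3ff=0x3f8 (s10→-8) → #-8
@+0a  big-endian(99 e2) = 0x99e2
  opcode bits[15:10]=0x26: lsli/RI
  rd: (w>>7)&0x7=0x3 → $3
  imm: (w>>0)&0x7f=0x62 → #98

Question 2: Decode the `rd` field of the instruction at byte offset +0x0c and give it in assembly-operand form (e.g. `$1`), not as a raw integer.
$4

[0c] 82 40 → 0x8240
  op=0x8240>>10=0x20 ⇒ eor (RR)
  [9:7] rd=4 = $4
  [6:4] rs=4 = $4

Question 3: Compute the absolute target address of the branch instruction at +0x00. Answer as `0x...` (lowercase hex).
[00] 90 00 → 0x9000
  opcode bits[15:10]=0x24: beq/J
  imm: (w>>0)&0x3ff=0x0 → #0
  target = base 0xb19a + off 0x00 + 2 + imm 0 = 0xb19c

0xb19c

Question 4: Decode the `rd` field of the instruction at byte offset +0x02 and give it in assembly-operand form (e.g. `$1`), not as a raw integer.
+0x02: 9c 80 ⇒ word 0x9c80 (big)
  opcode bits[15:10]=0x27: neg/R
  [9:7] rd=1 = $1

$1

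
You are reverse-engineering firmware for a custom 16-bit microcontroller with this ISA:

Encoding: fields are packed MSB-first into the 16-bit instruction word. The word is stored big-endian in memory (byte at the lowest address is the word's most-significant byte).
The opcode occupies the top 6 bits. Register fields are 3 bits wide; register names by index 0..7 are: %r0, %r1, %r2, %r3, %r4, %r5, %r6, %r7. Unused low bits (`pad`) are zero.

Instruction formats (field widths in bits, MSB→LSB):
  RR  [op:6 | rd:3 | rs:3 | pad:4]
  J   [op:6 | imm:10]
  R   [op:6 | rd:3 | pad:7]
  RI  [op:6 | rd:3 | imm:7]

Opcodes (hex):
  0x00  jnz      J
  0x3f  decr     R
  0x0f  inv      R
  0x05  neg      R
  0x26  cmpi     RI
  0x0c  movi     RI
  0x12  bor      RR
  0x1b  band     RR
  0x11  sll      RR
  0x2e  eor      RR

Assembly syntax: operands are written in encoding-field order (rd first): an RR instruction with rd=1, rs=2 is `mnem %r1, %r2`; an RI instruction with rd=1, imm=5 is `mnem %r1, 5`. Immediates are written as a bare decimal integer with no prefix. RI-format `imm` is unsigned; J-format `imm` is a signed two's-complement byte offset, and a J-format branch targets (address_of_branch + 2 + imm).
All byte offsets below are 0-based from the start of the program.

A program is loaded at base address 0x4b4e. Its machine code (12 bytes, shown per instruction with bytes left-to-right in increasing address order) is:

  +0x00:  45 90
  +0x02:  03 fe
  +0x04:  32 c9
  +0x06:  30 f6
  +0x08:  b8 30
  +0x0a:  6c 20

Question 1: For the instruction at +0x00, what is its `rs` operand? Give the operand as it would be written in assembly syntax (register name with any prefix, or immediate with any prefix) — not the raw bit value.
off 0x00: read 45 90 as big → 0x4590
  opcode bits[15:10]=0x11: sll/RR
  rd: (w>>7)&0x7=0x3 → %r3
  rs: (w>>4)&0x7=0x1 → %r1

%r1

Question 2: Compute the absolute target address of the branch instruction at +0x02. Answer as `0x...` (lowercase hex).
0x4b50

off 0x02: read 03 fe as big → 0x03fe
  opcode bits[15:10]=0x0: jnz/J
  imm@[9:0]=0x3fe (s10→-2) ⇒ -2
  target = base 0x4b4e + off 0x02 + 2 + imm -2 = 0x4b50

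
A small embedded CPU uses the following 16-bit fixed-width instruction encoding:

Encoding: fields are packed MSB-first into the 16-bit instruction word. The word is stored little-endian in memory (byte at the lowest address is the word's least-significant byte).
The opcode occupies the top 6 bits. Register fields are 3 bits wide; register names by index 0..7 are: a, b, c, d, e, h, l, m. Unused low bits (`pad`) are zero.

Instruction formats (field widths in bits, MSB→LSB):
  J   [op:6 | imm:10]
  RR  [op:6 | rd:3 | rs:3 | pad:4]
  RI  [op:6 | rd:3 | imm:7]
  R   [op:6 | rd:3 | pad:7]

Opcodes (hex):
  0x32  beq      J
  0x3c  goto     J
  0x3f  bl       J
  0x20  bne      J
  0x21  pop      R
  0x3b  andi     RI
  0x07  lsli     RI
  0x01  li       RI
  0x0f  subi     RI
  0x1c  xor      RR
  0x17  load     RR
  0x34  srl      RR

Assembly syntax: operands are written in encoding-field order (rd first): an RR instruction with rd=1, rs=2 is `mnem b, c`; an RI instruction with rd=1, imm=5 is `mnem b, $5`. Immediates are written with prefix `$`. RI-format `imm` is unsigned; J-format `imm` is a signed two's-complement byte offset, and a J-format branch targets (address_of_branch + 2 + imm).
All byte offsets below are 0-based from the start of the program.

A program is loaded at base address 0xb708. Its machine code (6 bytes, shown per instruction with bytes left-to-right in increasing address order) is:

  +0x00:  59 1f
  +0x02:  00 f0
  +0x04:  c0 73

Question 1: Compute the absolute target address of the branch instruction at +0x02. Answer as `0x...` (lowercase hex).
[02] 00 f0 → 0xf000
  opcode bits[15:10]=0x3c: goto/J
  [9:0] imm=0 = $0
  target = base 0xb708 + off 0x02 + 2 + imm 0 = 0xb70c

0xb70c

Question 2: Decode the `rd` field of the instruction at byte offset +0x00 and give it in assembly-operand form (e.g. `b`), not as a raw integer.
l

+0x00: 59 1f ⇒ word 0x1f59 (little)
  op=0x1f59>>10=0x7 ⇒ lsli (RI)
  rd: (w>>7)&0x7=0x6 → l
  imm: (w>>0)&0x7f=0x59 → $89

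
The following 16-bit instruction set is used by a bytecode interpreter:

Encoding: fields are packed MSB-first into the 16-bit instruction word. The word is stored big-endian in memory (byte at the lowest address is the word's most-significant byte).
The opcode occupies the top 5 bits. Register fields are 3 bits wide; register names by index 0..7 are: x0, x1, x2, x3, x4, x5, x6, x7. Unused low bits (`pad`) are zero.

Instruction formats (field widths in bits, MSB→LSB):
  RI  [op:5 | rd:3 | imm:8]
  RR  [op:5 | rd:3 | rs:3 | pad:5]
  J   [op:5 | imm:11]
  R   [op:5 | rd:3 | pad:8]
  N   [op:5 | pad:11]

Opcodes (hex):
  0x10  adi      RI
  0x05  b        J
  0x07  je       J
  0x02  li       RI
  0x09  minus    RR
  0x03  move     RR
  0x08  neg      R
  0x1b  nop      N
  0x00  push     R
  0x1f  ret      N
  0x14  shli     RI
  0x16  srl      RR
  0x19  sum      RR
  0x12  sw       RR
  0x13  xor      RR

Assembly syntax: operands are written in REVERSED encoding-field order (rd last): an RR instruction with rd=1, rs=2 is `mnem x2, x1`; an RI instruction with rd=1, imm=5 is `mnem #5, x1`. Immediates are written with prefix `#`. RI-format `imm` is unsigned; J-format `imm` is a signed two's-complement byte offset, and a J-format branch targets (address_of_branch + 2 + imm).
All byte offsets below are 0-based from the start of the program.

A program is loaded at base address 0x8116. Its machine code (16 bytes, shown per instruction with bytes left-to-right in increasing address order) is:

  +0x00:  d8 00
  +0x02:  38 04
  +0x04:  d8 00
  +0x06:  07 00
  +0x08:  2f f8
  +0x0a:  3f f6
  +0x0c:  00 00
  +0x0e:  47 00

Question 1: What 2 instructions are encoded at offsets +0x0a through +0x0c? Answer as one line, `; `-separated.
@+0a  big-endian(3f f6) = 0x3ff6
  top 5b → 0x7 → je [J]
  imm: (w>>0)&0x7ff=0x7f6 (s11→-10) → #-10
@+0c  big-endian(00 00) = 0x0000
  top 5b → 0x0 → push [R]
  rd: (w>>8)&0x7=0x0 → x0

je #-10; push x0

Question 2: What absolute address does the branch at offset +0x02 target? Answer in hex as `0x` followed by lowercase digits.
off 0x02: read 38 04 as big → 0x3804
  top 5b → 0x7 → je [J]
  [10:0] imm=4 = #4
  target = base 0x8116 + off 0x02 + 2 + imm 4 = 0x811e

0x811e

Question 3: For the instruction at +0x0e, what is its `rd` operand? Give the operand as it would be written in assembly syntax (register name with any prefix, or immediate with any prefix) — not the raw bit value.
x7

[0e] 47 00 → 0x4700
  opcode bits[15:11]=0x8: neg/R
  rd@[10:8]=0x7 ⇒ x7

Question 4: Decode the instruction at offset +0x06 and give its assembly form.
off 0x06: read 07 00 as big → 0x0700
  op=0x0700>>11=0x0 ⇒ push (R)
  [10:8] rd=7 = x7

push x7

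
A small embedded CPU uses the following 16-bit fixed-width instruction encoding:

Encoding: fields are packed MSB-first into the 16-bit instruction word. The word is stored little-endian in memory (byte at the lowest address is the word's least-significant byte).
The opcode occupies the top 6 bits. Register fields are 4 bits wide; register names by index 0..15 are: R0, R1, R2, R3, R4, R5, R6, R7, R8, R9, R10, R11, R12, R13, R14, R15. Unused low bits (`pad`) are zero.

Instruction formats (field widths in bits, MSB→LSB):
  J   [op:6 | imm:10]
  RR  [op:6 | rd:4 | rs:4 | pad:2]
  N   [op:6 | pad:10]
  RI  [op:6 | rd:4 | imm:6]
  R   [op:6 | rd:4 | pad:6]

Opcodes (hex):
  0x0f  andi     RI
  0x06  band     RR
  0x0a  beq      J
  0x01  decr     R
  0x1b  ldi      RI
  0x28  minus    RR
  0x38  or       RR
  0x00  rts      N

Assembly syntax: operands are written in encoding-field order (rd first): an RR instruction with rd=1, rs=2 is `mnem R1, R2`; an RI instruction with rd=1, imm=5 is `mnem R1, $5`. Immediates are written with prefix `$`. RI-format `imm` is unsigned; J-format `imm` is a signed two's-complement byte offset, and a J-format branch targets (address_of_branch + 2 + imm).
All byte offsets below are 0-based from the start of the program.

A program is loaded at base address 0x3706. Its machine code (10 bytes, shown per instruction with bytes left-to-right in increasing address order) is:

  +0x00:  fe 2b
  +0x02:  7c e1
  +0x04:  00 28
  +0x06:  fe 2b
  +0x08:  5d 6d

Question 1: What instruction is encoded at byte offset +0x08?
+0x08: 5d 6d ⇒ word 0x6d5d (little)
  top 6b → 0x1b → ldi [RI]
  [9:6] rd=5 = R5
  [5:0] imm=29 = $29

ldi R5, $29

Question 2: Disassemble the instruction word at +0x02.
or R5, R15

[02] 7c e1 → 0xe17c
  top 6b → 0x38 → or [RR]
  rd@[9:6]=0x5 ⇒ R5
  rs@[5:2]=0xf ⇒ R15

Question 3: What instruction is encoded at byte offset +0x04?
+0x04: 00 28 ⇒ word 0x2800 (little)
  opcode bits[15:10]=0xa: beq/J
  imm@[9:0]=0x0 ⇒ $0

beq $0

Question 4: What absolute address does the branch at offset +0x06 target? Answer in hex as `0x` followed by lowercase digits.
0x370c

off 0x06: read fe 2b as little → 0x2bfe
  op=0x2bfe>>10=0xa ⇒ beq (J)
  imm: (w>>0)&0x3ff=0x3fe (s10→-2) → $-2
  target = base 0x3706 + off 0x06 + 2 + imm -2 = 0x370c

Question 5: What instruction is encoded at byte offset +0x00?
beq $-2

@+00  little-endian(fe 2b) = 0x2bfe
  opcode bits[15:10]=0xa: beq/J
  imm@[9:0]=0x3fe (s10→-2) ⇒ $-2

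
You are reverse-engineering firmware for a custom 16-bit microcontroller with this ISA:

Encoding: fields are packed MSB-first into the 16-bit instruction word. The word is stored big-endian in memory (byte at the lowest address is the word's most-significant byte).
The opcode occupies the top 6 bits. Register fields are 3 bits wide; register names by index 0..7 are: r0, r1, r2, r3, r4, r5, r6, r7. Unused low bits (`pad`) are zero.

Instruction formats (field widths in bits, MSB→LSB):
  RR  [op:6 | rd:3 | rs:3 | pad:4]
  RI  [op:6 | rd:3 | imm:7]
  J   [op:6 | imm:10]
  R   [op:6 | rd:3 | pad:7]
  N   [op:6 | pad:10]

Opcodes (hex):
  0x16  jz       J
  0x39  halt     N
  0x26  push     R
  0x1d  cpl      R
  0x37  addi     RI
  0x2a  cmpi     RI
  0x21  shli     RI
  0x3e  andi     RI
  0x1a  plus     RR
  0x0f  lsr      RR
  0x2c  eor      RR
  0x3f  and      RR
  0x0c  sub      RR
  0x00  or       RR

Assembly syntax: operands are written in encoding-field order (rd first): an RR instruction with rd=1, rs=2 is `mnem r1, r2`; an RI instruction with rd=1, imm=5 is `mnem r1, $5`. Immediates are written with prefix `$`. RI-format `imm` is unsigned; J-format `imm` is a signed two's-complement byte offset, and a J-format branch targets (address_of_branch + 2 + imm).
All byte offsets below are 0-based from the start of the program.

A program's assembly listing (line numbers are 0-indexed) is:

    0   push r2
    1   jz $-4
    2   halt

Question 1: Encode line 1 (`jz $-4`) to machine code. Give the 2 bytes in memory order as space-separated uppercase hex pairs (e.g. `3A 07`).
line 1 (jz): pack op=0x16:6|imm=-4:10 = 0x5bfc; big→ 5b fc

5B FC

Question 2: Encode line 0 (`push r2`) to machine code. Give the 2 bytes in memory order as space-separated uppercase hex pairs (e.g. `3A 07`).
line 0 (push): pack op=0x26:6|rd=2:3|pad=0:7 = 0x9900; big→ 99 00

99 00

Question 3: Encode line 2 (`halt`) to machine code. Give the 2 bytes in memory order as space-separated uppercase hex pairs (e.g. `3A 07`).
E4 00

2. halt fields op=0x39:6|pad=0:10 → word e400h → e4 00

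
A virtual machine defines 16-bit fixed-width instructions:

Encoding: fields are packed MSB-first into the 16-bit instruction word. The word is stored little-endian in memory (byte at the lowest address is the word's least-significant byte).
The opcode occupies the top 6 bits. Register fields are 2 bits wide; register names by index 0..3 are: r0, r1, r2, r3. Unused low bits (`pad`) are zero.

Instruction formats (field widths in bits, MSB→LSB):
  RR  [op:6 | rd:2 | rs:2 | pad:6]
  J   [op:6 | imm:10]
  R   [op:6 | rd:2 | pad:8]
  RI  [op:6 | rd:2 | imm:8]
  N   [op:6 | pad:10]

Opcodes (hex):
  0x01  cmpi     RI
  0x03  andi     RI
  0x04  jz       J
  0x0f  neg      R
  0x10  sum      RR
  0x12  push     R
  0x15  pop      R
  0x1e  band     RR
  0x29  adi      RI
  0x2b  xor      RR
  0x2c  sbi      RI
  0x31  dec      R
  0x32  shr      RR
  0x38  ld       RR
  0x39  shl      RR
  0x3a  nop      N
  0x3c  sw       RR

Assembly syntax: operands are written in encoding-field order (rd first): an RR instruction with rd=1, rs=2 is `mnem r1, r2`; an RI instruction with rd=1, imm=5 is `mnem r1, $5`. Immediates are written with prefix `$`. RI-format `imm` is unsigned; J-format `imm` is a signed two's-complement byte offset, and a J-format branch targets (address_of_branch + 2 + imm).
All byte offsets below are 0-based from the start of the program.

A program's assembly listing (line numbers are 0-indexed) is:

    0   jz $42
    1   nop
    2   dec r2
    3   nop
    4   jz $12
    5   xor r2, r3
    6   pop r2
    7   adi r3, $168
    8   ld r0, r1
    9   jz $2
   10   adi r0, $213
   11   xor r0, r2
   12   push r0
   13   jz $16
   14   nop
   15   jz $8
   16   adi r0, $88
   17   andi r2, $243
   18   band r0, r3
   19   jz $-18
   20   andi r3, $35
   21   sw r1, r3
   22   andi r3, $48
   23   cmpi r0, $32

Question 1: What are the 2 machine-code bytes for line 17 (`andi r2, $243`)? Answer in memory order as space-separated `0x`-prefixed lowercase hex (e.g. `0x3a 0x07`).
0xf3 0x0e

L17: andi op=0x3:6|rd=2:2|imm=243:8 ⇒ 0x0ef3 ⇒ little f3 0e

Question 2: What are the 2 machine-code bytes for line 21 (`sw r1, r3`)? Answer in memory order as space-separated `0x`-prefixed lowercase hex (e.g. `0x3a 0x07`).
0xc0 0xf1

L21: sw op=0x3c:6|rd=1:2|rs=3:2|pad=0:6 ⇒ 0xf1c0 ⇒ little c0 f1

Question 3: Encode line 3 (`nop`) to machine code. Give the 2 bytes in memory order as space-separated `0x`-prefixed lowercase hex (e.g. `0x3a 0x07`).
3. nop fields op=0x3a:6|pad=0:10 → word e800h → 00 e8

0x00 0xe8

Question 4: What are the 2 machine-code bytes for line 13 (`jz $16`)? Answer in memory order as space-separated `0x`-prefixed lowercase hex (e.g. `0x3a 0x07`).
13. jz fields op=0x4:6|imm=16:10 → word 1010h → 10 10

0x10 0x10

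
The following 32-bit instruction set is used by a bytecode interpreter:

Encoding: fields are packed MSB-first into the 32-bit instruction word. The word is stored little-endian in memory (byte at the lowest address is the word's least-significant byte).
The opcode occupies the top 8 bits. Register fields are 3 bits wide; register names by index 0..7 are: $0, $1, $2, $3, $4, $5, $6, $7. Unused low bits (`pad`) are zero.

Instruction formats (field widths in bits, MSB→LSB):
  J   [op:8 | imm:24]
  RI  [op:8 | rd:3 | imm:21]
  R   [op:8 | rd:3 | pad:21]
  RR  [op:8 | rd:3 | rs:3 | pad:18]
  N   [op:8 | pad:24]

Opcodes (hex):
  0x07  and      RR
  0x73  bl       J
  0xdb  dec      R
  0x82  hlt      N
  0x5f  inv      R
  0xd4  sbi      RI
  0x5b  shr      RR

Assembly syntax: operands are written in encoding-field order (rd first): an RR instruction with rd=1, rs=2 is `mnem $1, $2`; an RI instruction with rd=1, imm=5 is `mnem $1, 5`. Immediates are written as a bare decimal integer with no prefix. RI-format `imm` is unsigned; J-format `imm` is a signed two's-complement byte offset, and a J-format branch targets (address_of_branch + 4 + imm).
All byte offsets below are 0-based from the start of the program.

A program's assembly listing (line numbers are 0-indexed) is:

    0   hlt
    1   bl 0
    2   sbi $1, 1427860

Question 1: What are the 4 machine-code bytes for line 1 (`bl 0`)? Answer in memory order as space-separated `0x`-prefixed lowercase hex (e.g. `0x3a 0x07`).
1. bl fields op=0x73:8|imm=0:24 → word 73000000h → 00 00 00 73

0x00 0x00 0x00 0x73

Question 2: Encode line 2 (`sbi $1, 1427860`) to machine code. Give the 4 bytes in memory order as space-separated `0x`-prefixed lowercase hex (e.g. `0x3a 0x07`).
2. sbi fields op=0xd4:8|rd=1:3|imm=1427860:21 → word d435c994h → 94 c9 35 d4

0x94 0xc9 0x35 0xd4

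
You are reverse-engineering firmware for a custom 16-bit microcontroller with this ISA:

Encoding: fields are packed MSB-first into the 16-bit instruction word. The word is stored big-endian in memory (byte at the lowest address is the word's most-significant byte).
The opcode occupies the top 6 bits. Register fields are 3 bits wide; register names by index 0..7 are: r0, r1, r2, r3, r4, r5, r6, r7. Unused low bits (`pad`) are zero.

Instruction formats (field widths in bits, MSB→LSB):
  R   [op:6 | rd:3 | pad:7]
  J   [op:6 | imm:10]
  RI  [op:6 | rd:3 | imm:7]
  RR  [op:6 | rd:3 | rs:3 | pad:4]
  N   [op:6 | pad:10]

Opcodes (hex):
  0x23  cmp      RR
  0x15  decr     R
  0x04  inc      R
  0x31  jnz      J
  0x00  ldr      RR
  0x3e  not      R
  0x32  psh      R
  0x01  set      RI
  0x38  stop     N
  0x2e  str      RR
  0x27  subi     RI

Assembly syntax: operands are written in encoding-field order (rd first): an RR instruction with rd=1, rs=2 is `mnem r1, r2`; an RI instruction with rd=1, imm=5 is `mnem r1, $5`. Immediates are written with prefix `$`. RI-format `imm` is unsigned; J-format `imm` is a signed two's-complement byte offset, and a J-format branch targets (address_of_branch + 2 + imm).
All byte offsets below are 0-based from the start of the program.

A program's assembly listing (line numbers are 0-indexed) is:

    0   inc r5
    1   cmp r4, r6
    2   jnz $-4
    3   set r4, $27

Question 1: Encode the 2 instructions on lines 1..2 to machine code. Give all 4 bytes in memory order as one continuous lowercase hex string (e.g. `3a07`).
1. cmp fields op=0x23:6|rd=4:3|rs=6:3|pad=0:4 → word 8e60h → 8e 60
2. jnz fields op=0x31:6|imm=-4:10 → word c7fch → c7 fc

8e60c7fc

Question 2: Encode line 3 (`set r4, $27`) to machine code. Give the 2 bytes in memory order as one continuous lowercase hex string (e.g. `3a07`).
061b

line 3 (set): pack op=0x1:6|rd=4:3|imm=27:7 = 0x061b; big→ 06 1b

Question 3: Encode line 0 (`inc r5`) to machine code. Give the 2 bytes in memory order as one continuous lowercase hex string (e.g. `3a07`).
1280

0. inc fields op=0x4:6|rd=5:3|pad=0:7 → word 1280h → 12 80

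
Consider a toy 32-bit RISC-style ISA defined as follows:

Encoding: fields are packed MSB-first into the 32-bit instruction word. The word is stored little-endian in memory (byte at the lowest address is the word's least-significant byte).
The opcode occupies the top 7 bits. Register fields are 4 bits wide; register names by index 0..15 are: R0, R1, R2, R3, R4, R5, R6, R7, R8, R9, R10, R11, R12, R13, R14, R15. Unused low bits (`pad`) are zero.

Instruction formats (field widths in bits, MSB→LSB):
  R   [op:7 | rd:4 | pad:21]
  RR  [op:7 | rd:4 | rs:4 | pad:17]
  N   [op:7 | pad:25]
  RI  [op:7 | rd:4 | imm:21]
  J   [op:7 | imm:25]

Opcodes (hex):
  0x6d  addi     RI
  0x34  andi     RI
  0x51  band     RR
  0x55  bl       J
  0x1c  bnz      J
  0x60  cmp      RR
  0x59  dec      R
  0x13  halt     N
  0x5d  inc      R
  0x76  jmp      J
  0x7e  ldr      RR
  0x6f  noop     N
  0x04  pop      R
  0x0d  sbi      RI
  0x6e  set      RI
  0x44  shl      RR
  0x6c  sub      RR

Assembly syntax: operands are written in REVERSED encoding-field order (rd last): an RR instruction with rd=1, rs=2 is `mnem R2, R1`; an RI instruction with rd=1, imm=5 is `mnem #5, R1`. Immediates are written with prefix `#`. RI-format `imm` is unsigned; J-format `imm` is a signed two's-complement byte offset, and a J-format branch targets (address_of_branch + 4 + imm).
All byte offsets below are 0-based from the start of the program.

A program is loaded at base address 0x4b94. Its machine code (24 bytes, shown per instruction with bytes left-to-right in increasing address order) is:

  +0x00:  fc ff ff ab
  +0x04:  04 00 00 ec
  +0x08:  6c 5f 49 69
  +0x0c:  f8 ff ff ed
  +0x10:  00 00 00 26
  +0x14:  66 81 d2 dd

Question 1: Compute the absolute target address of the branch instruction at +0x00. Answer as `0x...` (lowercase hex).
+0x00: fc ff ff ab ⇒ word 0xabfffffc (little)
  op=0xabfffffc>>25=0x55 ⇒ bl (J)
  [24:0] imm=33554428 (s25→-4) = #-4
  target = base 0x4b94 + off 0x00 + 4 + imm -4 = 0x4b94

0x4b94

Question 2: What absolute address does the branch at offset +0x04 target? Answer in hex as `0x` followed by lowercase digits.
0x4ba0

off 0x04: read 04 00 00 ec as little → 0xec000004
  top 7b → 0x76 → jmp [J]
  [24:0] imm=4 = #4
  target = base 0x4b94 + off 0x04 + 4 + imm 4 = 0x4ba0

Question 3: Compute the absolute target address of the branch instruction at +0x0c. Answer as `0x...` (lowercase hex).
@+0c  little-endian(f8 ff ff ed) = 0xedfffff8
  opcode bits[31:25]=0x76: jmp/J
  [24:0] imm=33554424 (s25→-8) = #-8
  target = base 0x4b94 + off 0x0c + 4 + imm -8 = 0x4b9c

0x4b9c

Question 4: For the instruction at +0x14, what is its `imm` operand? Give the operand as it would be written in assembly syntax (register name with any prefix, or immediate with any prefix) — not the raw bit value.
#1212774

[14] 66 81 d2 dd → 0xddd28166
  top 7b → 0x6e → set [RI]
  rd@[24:21]=0xe ⇒ R14
  imm@[20:0]=0x128166 ⇒ #1212774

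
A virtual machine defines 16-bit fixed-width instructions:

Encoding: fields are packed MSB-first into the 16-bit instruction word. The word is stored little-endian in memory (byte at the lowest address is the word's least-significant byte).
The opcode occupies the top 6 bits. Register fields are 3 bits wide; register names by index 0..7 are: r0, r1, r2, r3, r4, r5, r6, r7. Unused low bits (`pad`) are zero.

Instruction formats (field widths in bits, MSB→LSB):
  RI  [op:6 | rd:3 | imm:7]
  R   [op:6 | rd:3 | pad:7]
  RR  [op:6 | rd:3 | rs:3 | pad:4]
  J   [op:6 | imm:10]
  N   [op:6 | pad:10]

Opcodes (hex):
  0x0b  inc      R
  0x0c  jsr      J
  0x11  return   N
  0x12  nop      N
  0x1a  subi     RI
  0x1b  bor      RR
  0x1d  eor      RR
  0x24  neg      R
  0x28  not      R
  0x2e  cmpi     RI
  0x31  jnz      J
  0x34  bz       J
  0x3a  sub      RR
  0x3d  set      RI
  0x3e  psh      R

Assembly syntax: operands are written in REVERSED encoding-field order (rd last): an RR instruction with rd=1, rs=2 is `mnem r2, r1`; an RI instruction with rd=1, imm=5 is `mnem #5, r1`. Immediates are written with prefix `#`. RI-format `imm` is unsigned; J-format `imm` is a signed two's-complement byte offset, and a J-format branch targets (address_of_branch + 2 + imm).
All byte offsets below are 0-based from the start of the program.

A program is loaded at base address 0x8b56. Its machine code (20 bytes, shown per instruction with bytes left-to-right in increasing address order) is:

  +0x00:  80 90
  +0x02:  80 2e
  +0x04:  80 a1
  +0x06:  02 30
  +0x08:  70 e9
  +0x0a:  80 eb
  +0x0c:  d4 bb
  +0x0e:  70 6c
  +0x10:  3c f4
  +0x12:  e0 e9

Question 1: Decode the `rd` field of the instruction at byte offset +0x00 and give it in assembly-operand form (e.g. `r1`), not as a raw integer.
off 0x00: read 80 90 as little → 0x9080
  opcode bits[15:10]=0x24: neg/R
  rd: (w>>7)&0x7=0x1 → r1

r1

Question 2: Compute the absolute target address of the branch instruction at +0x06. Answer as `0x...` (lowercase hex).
0x8b60

[06] 02 30 → 0x3002
  opcode bits[15:10]=0xc: jsr/J
  imm: (w>>0)&0x3ff=0x2 → #2
  target = base 0x8b56 + off 0x06 + 2 + imm 2 = 0x8b60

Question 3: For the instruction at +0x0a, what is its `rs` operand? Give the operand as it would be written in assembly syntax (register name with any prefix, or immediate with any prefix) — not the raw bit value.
r0

+0x0a: 80 eb ⇒ word 0xeb80 (little)
  op=0xeb80>>10=0x3a ⇒ sub (RR)
  rd: (w>>7)&0x7=0x7 → r7
  rs: (w>>4)&0x7=0x0 → r0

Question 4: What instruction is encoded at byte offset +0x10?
set #60, r0

+0x10: 3c f4 ⇒ word 0xf43c (little)
  opcode bits[15:10]=0x3d: set/RI
  [9:7] rd=0 = r0
  [6:0] imm=60 = #60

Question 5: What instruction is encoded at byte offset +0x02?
inc r5

+0x02: 80 2e ⇒ word 0x2e80 (little)
  opcode bits[15:10]=0xb: inc/R
  rd@[9:7]=0x5 ⇒ r5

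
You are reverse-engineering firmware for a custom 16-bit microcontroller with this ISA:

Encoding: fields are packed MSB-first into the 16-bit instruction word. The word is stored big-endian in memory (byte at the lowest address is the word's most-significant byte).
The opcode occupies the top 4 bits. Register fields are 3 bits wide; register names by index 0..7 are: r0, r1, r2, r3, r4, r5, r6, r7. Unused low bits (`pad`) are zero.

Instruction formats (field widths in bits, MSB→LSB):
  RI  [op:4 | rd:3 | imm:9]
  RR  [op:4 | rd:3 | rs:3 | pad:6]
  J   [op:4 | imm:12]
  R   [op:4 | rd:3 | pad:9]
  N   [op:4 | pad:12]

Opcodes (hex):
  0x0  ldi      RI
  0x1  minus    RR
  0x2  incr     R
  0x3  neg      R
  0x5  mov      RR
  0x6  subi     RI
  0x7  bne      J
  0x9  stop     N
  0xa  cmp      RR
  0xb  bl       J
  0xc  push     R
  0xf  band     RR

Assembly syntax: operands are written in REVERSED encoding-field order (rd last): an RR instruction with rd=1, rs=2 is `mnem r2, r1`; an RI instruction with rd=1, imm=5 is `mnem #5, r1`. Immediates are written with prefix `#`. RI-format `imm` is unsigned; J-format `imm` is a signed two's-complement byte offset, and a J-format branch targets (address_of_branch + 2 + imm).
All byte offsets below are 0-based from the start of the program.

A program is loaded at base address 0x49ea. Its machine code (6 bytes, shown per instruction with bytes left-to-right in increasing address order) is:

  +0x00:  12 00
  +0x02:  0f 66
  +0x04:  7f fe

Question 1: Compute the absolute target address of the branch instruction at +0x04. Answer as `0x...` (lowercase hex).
+0x04: 7f fe ⇒ word 0x7ffe (big)
  top 4b → 0x7 → bne [J]
  imm: (w>>0)&0xfff=0xffe (s12→-2) → #-2
  target = base 0x49ea + off 0x04 + 2 + imm -2 = 0x49ee

0x49ee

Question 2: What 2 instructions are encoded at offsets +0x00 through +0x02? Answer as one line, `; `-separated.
minus r0, r1; ldi #358, r7

@+00  big-endian(12 00) = 0x1200
  opcode bits[15:12]=0x1: minus/RR
  [11:9] rd=1 = r1
  [8:6] rs=0 = r0
@+02  big-endian(0f 66) = 0x0f66
  opcode bits[15:12]=0x0: ldi/RI
  [11:9] rd=7 = r7
  [8:0] imm=358 = #358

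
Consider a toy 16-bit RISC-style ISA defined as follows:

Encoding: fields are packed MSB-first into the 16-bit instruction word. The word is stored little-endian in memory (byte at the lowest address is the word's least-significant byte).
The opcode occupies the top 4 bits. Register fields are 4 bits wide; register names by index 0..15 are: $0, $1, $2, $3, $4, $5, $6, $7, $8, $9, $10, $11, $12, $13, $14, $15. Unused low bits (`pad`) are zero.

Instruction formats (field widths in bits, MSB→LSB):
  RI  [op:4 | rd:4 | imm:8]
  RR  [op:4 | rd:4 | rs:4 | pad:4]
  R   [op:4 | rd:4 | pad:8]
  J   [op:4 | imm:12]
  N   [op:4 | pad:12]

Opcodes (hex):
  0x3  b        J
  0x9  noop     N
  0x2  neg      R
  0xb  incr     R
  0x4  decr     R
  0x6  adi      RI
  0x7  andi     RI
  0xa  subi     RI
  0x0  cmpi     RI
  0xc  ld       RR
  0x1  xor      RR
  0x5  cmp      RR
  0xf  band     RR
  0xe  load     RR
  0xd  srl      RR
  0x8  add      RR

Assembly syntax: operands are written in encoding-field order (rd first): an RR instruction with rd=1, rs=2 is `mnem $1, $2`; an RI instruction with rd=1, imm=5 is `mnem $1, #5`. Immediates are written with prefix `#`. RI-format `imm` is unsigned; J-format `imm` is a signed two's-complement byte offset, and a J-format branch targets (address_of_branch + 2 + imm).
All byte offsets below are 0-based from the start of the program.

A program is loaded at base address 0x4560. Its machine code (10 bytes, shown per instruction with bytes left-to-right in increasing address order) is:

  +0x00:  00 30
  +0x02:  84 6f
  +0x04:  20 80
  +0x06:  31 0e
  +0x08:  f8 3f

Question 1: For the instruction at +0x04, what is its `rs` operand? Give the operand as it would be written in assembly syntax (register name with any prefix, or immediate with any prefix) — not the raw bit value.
[04] 20 80 → 0x8020
  op=0x8020>>12=0x8 ⇒ add (RR)
  rd@[11:8]=0x0 ⇒ $0
  rs@[7:4]=0x2 ⇒ $2

$2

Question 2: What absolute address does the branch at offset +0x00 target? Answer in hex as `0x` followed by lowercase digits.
@+00  little-endian(00 30) = 0x3000
  top 4b → 0x3 → b [J]
  imm: (w>>0)&0xfff=0x0 → #0
  target = base 0x4560 + off 0x00 + 2 + imm 0 = 0x4562

0x4562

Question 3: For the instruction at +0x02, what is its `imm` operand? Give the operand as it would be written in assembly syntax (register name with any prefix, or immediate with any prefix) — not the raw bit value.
@+02  little-endian(84 6f) = 0x6f84
  top 4b → 0x6 → adi [RI]
  [11:8] rd=15 = $15
  [7:0] imm=132 = #132

#132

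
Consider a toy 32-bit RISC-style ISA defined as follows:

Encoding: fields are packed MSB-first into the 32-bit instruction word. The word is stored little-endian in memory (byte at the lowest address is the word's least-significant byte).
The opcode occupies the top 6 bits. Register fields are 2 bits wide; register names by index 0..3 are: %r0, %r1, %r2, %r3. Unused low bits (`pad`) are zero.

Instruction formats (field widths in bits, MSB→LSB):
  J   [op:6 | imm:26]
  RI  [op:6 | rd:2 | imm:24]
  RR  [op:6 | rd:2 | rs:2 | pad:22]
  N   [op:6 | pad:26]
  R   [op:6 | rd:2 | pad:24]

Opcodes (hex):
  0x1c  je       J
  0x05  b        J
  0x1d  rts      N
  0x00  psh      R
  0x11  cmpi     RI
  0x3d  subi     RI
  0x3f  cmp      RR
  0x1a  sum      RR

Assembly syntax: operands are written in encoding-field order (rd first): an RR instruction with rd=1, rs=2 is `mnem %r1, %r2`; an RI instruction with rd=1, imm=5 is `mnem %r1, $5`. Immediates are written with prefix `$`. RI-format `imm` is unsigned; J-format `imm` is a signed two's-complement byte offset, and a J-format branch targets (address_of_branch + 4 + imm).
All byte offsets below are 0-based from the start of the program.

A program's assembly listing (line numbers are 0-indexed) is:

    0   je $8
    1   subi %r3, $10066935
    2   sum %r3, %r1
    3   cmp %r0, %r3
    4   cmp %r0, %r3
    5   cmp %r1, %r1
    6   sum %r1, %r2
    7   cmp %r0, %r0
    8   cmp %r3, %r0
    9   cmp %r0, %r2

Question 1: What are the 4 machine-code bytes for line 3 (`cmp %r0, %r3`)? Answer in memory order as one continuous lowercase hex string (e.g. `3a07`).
L3: cmp op=0x3f:6|rd=0:2|rs=3:2|pad=0:22 ⇒ 0xfcc00000 ⇒ little 00 00 c0 fc

0000c0fc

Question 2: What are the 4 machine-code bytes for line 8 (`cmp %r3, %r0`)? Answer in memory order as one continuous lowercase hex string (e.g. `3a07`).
line 8 (cmp): pack op=0x3f:6|rd=3:2|rs=0:2|pad=0:22 = 0xff000000; little→ 00 00 00 ff

000000ff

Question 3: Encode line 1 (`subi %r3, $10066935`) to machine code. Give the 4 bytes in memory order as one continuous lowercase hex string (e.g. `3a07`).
L1: subi op=0x3d:6|rd=3:2|imm=10066935:24 ⇒ 0xf7999bf7 ⇒ little f7 9b 99 f7

f79b99f7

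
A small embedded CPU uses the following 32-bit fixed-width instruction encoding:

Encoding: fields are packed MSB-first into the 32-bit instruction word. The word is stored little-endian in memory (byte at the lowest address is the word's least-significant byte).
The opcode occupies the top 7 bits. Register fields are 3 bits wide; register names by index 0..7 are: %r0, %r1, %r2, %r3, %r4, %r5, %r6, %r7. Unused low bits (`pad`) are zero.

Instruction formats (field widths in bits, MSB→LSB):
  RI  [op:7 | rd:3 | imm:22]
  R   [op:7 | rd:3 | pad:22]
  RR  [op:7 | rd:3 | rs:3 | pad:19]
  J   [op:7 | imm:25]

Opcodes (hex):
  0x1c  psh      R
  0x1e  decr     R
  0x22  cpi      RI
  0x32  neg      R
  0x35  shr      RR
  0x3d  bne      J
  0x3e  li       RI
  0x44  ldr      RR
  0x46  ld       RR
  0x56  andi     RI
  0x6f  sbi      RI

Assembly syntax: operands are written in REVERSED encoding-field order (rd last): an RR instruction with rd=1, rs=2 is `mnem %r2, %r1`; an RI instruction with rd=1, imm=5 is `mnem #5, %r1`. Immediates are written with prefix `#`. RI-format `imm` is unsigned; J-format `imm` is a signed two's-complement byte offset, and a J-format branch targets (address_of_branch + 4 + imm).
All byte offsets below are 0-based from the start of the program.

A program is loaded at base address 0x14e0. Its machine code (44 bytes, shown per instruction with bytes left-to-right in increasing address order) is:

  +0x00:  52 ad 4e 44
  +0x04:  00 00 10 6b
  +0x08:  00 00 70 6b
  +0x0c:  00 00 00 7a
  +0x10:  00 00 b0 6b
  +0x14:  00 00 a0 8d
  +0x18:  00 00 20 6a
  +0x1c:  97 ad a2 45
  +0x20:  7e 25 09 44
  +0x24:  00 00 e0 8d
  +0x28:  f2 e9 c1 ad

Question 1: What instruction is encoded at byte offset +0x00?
cpi #961874, %r1

[00] 52 ad 4e 44 → 0x444ead52
  top 7b → 0x22 → cpi [RI]
  [24:22] rd=1 = %r1
  [21:0] imm=961874 = #961874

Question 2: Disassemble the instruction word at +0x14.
ld %r4, %r6

@+14  little-endian(00 00 a0 8d) = 0x8da00000
  opcode bits[31:25]=0x46: ld/RR
  [24:22] rd=6 = %r6
  [21:19] rs=4 = %r4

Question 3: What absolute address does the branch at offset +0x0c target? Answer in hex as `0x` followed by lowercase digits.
0x14f0

[0c] 00 00 00 7a → 0x7a000000
  top 7b → 0x3d → bne [J]
  [24:0] imm=0 = #0
  target = base 0x14e0 + off 0x0c + 4 + imm 0 = 0x14f0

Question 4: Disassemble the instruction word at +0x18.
off 0x18: read 00 00 20 6a as little → 0x6a200000
  op=0x6a200000>>25=0x35 ⇒ shr (RR)
  rd@[24:22]=0x0 ⇒ %r0
  rs@[21:19]=0x4 ⇒ %r4

shr %r4, %r0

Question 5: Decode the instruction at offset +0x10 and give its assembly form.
shr %r6, %r6

+0x10: 00 00 b0 6b ⇒ word 0x6bb00000 (little)
  opcode bits[31:25]=0x35: shr/RR
  rd: (w>>22)&0x7=0x6 → %r6
  rs: (w>>19)&0x7=0x6 → %r6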